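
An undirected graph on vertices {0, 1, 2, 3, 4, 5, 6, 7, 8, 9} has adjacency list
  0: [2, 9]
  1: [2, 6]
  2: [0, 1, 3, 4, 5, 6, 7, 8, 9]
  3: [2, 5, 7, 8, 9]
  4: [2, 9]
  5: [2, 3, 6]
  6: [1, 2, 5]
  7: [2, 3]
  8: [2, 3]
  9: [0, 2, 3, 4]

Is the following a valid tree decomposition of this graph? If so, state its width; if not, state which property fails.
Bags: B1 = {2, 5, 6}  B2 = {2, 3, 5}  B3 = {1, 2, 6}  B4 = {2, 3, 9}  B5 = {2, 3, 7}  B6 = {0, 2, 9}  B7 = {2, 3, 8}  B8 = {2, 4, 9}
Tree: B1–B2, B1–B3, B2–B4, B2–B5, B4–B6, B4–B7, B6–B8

Yes; width 2.

Checking the three conditions: (i) the bags cover all of {0, 1, 2, 3, 4, 5, 6, 7, 8, 9}; (ii) for each edge, some bag contains both endpoints; (iii) the bags containing any fixed vertex form a subtree. All hold, so the decomposition is valid with width 3 − 1 = 2.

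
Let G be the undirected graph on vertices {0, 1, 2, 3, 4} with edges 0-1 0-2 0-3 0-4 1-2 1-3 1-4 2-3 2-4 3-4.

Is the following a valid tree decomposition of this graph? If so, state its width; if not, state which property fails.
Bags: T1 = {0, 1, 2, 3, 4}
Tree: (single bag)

Vertex coverage: the bags together contain {0, 1, 2, 3, 4}, the full vertex set. Edge coverage: each edge of G has both endpoints in at least one bag. Running intersection: for every vertex, the bags containing it form a connected subtree. All three properties hold, so this is a valid tree decomposition of width max|bag| − 1 = 4, and hence tw(G) ≤ 4.

Yes; width 4.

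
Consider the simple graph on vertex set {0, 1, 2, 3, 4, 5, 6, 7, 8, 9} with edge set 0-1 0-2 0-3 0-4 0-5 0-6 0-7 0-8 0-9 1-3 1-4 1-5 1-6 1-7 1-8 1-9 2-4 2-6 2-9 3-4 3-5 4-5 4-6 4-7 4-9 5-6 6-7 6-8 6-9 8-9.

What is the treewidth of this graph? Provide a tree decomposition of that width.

Every bag has size at most 5, so the width is 5 − 1 = 4 and tw(G) ≤ 4. On the other hand G contains the 5-clique {0, 1, 6, 8, 9}. A clique must lie in a single bag of any decomposition, so no decomposition can have width below 4. Therefore the treewidth is 4.

Treewidth 4.
Bags: B1 = {0, 1, 4, 5, 6}  B2 = {0, 1, 3, 4, 5}  B3 = {0, 1, 4, 6, 9}  B4 = {0, 1, 4, 6, 7}  B5 = {0, 1, 6, 8, 9}  B6 = {0, 2, 4, 6, 9}
Tree: B1–B2, B1–B3, B3–B4, B3–B5, B3–B6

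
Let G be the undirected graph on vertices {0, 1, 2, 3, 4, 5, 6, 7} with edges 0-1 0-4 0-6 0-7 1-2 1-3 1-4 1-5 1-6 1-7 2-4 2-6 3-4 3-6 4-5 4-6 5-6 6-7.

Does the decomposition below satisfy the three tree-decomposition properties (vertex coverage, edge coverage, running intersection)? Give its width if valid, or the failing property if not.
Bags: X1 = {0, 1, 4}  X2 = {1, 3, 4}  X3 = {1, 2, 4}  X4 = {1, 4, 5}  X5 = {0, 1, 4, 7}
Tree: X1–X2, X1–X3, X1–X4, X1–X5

No — vertex 6 appears in no bag.

A tree decomposition must satisfy three properties: every vertex lies in some bag; for every edge, both endpoints lie together in some bag; and for every vertex, the bags containing it form a connected subtree. Here vertex 6 appears in no bag, so the decomposition is invalid.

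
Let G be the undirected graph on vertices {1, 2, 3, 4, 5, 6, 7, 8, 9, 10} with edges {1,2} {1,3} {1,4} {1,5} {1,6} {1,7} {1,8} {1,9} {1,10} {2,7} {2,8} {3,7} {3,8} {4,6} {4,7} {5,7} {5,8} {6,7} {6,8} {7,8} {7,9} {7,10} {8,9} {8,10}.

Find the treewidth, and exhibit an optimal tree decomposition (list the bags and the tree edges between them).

Every bag has size at most 4, so the width is 4 − 1 = 3 and tw(G) ≤ 3. For the lower bound, the 4 vertices {1, 2, 7, 8} are pairwise adjacent, and any tree decomposition puts a clique entirely inside one bag — forcing width ≥ 3. The upper and lower bounds meet at 3, so that is the treewidth.

Treewidth 3.
Bags: B1 = {1, 7, 8, 10}  B2 = {1, 5, 7, 8}  B3 = {1, 7, 8, 9}  B4 = {1, 3, 7, 8}  B5 = {1, 6, 7, 8}  B6 = {1, 4, 6, 7}  B7 = {1, 2, 7, 8}
Tree: B1–B2, B1–B3, B1–B4, B1–B5, B5–B6, B4–B7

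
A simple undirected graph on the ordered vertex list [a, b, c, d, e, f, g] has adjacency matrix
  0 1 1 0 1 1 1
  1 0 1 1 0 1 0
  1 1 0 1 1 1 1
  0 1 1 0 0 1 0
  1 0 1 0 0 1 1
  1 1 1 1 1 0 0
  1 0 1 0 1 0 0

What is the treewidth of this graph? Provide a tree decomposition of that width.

Treewidth 3.
Bags: B1 = {a, c, e, f}  B2 = {a, b, c, f}  B3 = {a, c, e, g}  B4 = {b, c, d, f}
Tree: B1–B2, B1–B3, B2–B4

Every bag has size at most 4, so the width is 4 − 1 = 3 and tw(G) ≤ 3. On the other hand G contains the 4-clique {a, c, e, g}. A clique must lie in a single bag of any decomposition, so no decomposition can have width below 3. The upper and lower bounds meet at 3, so that is the treewidth.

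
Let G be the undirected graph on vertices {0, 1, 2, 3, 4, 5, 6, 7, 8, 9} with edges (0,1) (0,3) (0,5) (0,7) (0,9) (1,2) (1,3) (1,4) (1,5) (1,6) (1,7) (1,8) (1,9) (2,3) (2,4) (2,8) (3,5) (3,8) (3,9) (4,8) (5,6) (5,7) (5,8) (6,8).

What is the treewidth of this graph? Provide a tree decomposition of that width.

Treewidth 3.
One optimal decomposition is:
Bags: B1 = {1, 3, 5, 8}  B2 = {0, 1, 3, 5}  B3 = {0, 1, 5, 7}  B4 = {1, 2, 3, 8}  B5 = {1, 2, 4, 8}  B6 = {1, 5, 6, 8}  B7 = {0, 1, 3, 9}
Tree: B1–B2, B2–B3, B1–B4, B4–B5, B1–B6, B2–B7

Each bag holds 4 vertices, so the decomposition has width 3, which upper-bounds the treewidth. Conversely, {0, 1, 3, 9} is a clique of size 4, and the vertices of any clique must share a bag in every tree decomposition; so some bag has ≥ 4 vertices and tw(G) ≥ 3. Combining the bounds, tw(G) = 3.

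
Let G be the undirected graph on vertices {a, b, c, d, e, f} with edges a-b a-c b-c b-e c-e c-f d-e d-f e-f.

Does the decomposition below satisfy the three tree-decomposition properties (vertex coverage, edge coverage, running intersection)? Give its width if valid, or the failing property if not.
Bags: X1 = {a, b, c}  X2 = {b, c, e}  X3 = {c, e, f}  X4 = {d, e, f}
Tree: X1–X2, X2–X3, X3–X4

Every vertex of G appears in some bag (union = {a, b, c, d, e, f}); every edge is covered by a bag; and for each vertex v the set of bags containing v is connected in the bag tree. The decomposition is therefore valid. The largest bag has 3 vertices, so the width is 2.

Yes; width 2.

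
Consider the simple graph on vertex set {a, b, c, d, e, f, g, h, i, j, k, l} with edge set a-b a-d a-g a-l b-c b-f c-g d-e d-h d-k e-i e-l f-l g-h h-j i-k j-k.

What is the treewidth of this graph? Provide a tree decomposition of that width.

Treewidth 3.
One such decomposition:
Bags: B1 = {h, i, j, k}  B2 = {d, h, i, k}  B3 = {d, e, h, i}  B4 = {d, e, g, h}  B5 = {a, d, e, g}  B6 = {a, e, g, l}  B7 = {a, c, g, l}  B8 = {a, b, c, l}  B9 = {b, c, f, l}
Tree: B1–B2, B2–B3, B3–B4, B4–B5, B5–B6, B6–B7, B7–B8, B8–B9

The largest bag has 4 vertices, giving width 3; this decomposition certifies tw(G) ≤ 3. For the lower bound: the 4 vertex sets {i,j,k}, {h}, {d}, {a,e,g,l} are disjoint, each induces a connected subgraph, and every pair is joined by at least one edge of G. Contracting each set to a single vertex therefore yields K_{4} as a minor, and since treewidth is minor-monotone, tw(G) ≥ tw(K_{4}) = 3. Combining the bounds, tw(G) = 3.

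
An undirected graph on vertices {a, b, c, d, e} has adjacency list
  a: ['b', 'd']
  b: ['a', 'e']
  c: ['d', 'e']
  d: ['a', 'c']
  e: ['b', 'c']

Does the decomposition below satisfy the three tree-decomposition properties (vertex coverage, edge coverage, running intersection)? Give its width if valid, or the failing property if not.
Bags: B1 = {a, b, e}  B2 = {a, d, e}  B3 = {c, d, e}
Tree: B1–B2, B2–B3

Checking the three conditions: (i) the bags cover all of {a, b, c, d, e}; (ii) for each edge, some bag contains both endpoints; (iii) the bags containing any fixed vertex form a subtree. All hold, so the decomposition is valid with width 3 − 1 = 2.

Yes; width 2.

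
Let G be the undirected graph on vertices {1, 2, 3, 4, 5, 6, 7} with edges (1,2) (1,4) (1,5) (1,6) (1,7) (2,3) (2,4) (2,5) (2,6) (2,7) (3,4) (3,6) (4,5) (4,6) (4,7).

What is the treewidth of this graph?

A width-3 tree decomposition is:
Bags: B1 = {1, 2, 4, 5}  B2 = {1, 2, 4, 6}  B3 = {2, 3, 4, 6}  B4 = {1, 2, 4, 7}
Tree: B1–B2, B2–B3, B1–B4
The largest bag has 4 vertices, giving width 3; this decomposition certifies tw(G) ≤ 3. For the lower bound, the 4 vertices {1, 2, 4, 5} are pairwise adjacent, and any tree decomposition puts a clique entirely inside one bag — forcing width ≥ 3. Combining the bounds, tw(G) = 3.

3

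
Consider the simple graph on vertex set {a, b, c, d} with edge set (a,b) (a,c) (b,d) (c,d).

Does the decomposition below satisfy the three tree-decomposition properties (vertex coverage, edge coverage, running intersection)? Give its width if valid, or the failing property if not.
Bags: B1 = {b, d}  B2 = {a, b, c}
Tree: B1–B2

No — edge (c,d) lies in no bag.

A tree decomposition must satisfy three properties: every vertex lies in some bag; for every edge, both endpoints lie together in some bag; and for every vertex, the bags containing it form a connected subtree. Here edge (c,d) lies in no bag, so the decomposition is invalid.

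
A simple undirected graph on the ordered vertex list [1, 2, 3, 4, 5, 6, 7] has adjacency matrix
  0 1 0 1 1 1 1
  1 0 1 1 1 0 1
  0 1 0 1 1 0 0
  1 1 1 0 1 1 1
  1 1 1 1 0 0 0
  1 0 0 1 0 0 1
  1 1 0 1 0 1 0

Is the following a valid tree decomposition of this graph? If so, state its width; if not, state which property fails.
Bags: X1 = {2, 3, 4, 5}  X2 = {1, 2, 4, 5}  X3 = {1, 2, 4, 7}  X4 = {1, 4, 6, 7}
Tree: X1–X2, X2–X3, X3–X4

Vertex coverage: the bags together contain {1, 2, 3, 4, 5, 6, 7}, the full vertex set. Edge coverage: each edge of G has both endpoints in at least one bag. Running intersection: for every vertex, the bags containing it form a connected subtree. All three properties hold, so this is a valid tree decomposition of width max|bag| − 1 = 3, and hence tw(G) ≤ 3.

Yes; width 3.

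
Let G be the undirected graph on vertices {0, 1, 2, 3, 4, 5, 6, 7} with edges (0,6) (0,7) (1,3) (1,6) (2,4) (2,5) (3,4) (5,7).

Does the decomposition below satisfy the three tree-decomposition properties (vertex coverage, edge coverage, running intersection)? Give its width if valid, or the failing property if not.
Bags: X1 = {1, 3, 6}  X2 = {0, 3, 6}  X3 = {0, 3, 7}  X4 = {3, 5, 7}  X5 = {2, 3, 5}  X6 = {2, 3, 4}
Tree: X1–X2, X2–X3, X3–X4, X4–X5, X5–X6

Every vertex of G appears in some bag (union = {0, 1, 2, 3, 4, 5, 6, 7}); every edge is covered by a bag; and for each vertex v the set of bags containing v is connected in the bag tree. The decomposition is therefore valid. The largest bag has 3 vertices, so the width is 2.

Yes; width 2.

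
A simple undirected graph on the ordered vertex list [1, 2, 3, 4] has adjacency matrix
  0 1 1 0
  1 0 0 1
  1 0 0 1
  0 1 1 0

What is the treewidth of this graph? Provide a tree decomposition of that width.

Treewidth 2.
One such decomposition:
Bags: B1 = {1, 2, 4}  B2 = {1, 3, 4}
Tree: B1–B2

The largest bag has 3 vertices, giving width 2; this decomposition certifies tw(G) ≤ 2. For the lower bound, G contains the cycle 1–2–4–3–1, so G is not a forest; only forests have treewidth ≤ 1, hence tw(G) ≥ 2. Hence tw(G) = 2 exactly.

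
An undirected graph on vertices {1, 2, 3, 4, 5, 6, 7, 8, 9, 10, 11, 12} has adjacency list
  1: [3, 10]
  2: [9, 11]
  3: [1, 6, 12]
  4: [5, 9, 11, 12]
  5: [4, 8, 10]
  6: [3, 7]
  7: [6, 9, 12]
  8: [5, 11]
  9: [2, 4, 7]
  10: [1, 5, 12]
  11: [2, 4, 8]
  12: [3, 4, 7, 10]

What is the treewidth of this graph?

A width-3 tree decomposition is:
Bags: B1 = {2, 5, 8, 11}  B2 = {2, 4, 5, 11}  B3 = {2, 4, 5, 9}  B4 = {4, 5, 9, 10}  B5 = {4, 9, 10, 12}  B6 = {7, 9, 10, 12}  B7 = {1, 7, 10, 12}  B8 = {1, 3, 7, 12}  B9 = {1, 3, 6, 7}
Tree: B1–B2, B2–B3, B3–B4, B4–B5, B5–B6, B6–B7, B7–B8, B8–B9
Each bag holds 4 vertices, so the decomposition has width 3, which upper-bounds the treewidth. For the lower bound: the 4 vertex sets {2,8,11}, {5}, {4}, {7,9,10,12} are disjoint, each induces a connected subgraph, and every pair is joined by at least one edge of G. Contracting each set to a single vertex therefore yields K_{4} as a minor, and since treewidth is minor-monotone, tw(G) ≥ tw(K_{4}) = 3. Combining the bounds, tw(G) = 3.

3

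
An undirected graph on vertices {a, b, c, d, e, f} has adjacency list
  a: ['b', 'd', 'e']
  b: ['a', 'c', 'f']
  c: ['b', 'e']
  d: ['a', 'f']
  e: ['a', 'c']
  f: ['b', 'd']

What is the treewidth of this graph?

A width-2 tree decomposition is:
Bags: B1 = {b, c, e}  B2 = {a, b, e}  B3 = {a, b, f}  B4 = {a, d, f}
Tree: B1–B2, B2–B3, B3–B4
Each bag holds 3 vertices, so the decomposition has width 2, which upper-bounds the treewidth. The edges c–e–a–b–c form a cycle, so G is not a tree and its treewidth is at least 2. Combining the bounds, tw(G) = 2.

2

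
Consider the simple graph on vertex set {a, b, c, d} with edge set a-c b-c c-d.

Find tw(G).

1

A width-1 tree decomposition is:
Bags: B1 = {c, d}  B2 = {a, c}  B3 = {b, c}
Tree: B1–B2, B2–B3
Every bag has size at most 2, so the width is 2 − 1 = 1 and tw(G) ≤ 1. G has an edge, so its treewidth is at least 1. Combining the bounds, tw(G) = 1.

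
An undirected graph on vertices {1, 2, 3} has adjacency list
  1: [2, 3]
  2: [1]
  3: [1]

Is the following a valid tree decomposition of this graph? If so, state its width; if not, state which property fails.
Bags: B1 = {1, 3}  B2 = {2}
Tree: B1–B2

A tree decomposition must satisfy three properties: every vertex lies in some bag; for every edge, both endpoints lie together in some bag; and for every vertex, the bags containing it form a connected subtree. Here edge (1,2) lies in no bag, so the decomposition is invalid.

No — edge (1,2) lies in no bag.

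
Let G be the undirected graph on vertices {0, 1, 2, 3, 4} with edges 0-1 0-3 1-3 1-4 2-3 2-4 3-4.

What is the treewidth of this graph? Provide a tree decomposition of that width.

The largest bag has 3 vertices, giving width 2; this decomposition certifies tw(G) ≤ 2. For the lower bound, the 3 vertices {0, 1, 3} are pairwise adjacent, and any tree decomposition puts a clique entirely inside one bag — forcing width ≥ 2. Therefore the treewidth is 2.

Treewidth 2.
One such decomposition:
Bags: B1 = {1, 3, 4}  B2 = {2, 3, 4}  B3 = {0, 1, 3}
Tree: B1–B2, B1–B3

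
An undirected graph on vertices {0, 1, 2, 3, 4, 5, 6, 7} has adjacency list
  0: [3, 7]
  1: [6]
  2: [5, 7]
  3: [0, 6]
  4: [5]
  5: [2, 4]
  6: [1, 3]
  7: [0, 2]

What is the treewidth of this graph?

1

A width-1 tree decomposition is:
Bags: B1 = {4, 5}  B2 = {2, 5}  B3 = {2, 7}  B4 = {0, 7}  B5 = {0, 3}  B6 = {3, 6}  B7 = {1, 6}
Tree: B1–B2, B2–B3, B3–B4, B4–B5, B5–B6, B6–B7
The largest bag has 2 vertices, giving width 1; this decomposition certifies tw(G) ≤ 1. Any graph with an edge has treewidth ≥ 1, and G has the edge 4–5. Therefore the treewidth is 1.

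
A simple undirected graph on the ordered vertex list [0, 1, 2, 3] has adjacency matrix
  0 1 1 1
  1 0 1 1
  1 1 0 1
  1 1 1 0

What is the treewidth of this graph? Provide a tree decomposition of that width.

Treewidth 3.
One such decomposition:
Bags: B1 = {0, 1, 2, 3}
Tree: (single bag)

With just one bag of size 4, the width is 4 − 1 = 3, so tw(G) ≤ 3. On the other hand G contains the 4-clique {0, 1, 2, 3}. A clique must lie in a single bag of any decomposition, so no decomposition can have width below 3. Combining the bounds, tw(G) = 3.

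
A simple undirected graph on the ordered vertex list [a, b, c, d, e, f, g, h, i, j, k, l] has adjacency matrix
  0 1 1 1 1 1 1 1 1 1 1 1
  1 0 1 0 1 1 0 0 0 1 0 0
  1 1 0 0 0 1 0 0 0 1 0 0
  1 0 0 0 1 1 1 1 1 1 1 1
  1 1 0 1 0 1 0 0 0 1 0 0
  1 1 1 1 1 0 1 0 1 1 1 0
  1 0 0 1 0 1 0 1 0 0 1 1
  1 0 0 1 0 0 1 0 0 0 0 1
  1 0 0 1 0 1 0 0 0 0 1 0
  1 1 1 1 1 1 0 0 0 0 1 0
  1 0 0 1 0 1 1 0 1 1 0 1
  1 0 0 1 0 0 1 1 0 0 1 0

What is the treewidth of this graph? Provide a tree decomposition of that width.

The largest bag has 5 vertices, giving width 4; this decomposition certifies tw(G) ≤ 4. On the other hand G contains the 5-clique {a, d, g, h, l}. A clique must lie in a single bag of any decomposition, so no decomposition can have width below 4. The upper and lower bounds meet at 4, so that is the treewidth.

Treewidth 4.
One such decomposition:
Bags: B1 = {a, d, f, i, k}  B2 = {a, d, f, g, k}  B3 = {a, d, f, j, k}  B4 = {a, d, g, k, l}  B5 = {a, d, e, f, j}  B6 = {a, d, g, h, l}  B7 = {a, b, e, f, j}  B8 = {a, b, c, f, j}
Tree: B1–B2, B2–B3, B2–B4, B3–B5, B4–B6, B5–B7, B7–B8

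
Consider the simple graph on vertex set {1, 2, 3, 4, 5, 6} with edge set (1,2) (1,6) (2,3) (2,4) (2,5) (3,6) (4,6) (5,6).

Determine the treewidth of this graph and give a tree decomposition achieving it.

Every bag has size at most 3, so the width is 3 − 1 = 2 and tw(G) ≤ 2. For the lower bound, G contains the cycle 2–4–6–1–2, so G is not a forest; only forests have treewidth ≤ 1, hence tw(G) ≥ 2. Combining the bounds, tw(G) = 2.

Treewidth 2.
Bags: B1 = {2, 4, 6}  B2 = {1, 2, 6}  B3 = {2, 3, 6}  B4 = {2, 5, 6}
Tree: B1–B2, B2–B3, B3–B4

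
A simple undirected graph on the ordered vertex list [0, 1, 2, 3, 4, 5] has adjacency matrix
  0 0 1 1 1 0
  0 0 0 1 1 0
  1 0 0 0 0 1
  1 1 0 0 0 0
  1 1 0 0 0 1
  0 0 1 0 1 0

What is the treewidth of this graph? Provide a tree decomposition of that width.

The largest bag has 3 vertices, giving width 2; this decomposition certifies tw(G) ≤ 2. Since 1–3–0–4–1 is a cycle in G, G is not acyclic. Forests are exactly the graphs of treewidth ≤ 1, so tw(G) ≥ 2. Hence tw(G) = 2 exactly.

Treewidth 2.
One optimal decomposition is:
Bags: B1 = {1, 3, 4}  B2 = {0, 3, 4}  B3 = {0, 4, 5}  B4 = {0, 2, 5}
Tree: B1–B2, B2–B3, B3–B4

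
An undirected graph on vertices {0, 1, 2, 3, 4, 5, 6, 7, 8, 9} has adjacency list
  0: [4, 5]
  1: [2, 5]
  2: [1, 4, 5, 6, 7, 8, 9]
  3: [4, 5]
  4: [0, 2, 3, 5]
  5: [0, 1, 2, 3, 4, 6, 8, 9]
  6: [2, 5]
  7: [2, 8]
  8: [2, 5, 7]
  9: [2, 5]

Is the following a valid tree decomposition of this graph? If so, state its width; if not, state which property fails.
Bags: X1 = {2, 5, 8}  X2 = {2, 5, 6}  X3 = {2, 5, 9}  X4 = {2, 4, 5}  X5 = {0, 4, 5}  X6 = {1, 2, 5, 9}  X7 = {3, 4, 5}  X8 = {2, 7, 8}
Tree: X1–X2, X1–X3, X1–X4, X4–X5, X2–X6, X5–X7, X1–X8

No — bags containing vertex 9 are not connected in the tree.

A tree decomposition must satisfy three properties: every vertex lies in some bag; for every edge, both endpoints lie together in some bag; and for every vertex, the bags containing it form a connected subtree. Here bags containing vertex 9 are not connected in the tree, so the decomposition is invalid.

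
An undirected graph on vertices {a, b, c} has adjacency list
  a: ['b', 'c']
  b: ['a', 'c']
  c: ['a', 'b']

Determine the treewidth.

A width-2 tree decomposition is:
Bags: B1 = {a, b, c}
Tree: (single bag)
A single bag containing all 3 vertices is trivially a valid decomposition of width 2. For the lower bound, the 3 vertices {a, b, c} are pairwise adjacent, and any tree decomposition puts a clique entirely inside one bag — forcing width ≥ 2. The upper and lower bounds meet at 2, so that is the treewidth.

2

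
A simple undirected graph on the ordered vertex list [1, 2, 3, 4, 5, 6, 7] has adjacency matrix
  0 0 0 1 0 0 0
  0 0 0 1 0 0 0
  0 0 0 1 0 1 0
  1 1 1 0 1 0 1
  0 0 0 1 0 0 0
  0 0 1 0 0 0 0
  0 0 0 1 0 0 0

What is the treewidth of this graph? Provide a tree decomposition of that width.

Treewidth 1.
One optimal decomposition is:
Bags: B1 = {2, 4}  B2 = {4, 5}  B3 = {4, 7}  B4 = {1, 4}  B5 = {3, 4}  B6 = {3, 6}
Tree: B1–B2, B2–B3, B3–B4, B4–B5, B5–B6

The largest bag has 2 vertices, giving width 1; this decomposition certifies tw(G) ≤ 1. Since G has at least one edge (e.g. 4–2), it is not an edgeless graph, so tw(G) ≥ 1. Hence tw(G) = 1 exactly.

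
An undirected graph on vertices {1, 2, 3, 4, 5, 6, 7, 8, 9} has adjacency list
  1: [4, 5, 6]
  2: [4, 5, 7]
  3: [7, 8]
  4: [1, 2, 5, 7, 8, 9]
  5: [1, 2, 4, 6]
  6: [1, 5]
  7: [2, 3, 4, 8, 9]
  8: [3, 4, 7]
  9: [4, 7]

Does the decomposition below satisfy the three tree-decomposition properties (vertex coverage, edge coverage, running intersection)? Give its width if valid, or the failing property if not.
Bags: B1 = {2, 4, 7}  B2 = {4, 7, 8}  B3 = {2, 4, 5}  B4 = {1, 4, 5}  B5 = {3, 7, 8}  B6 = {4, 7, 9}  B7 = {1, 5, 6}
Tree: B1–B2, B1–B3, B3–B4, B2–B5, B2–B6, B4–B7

Yes; width 2.

Every vertex of G appears in some bag (union = {1, 2, 3, 4, 5, 6, 7, 8, 9}); every edge is covered by a bag; and for each vertex v the set of bags containing v is connected in the bag tree. The decomposition is therefore valid. The largest bag has 3 vertices, so the width is 2.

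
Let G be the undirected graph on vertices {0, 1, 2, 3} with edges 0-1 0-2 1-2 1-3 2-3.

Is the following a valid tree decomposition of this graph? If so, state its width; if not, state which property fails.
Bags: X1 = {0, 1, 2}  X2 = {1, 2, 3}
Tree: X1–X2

Yes; width 2.

Every vertex of G appears in some bag (union = {0, 1, 2, 3}); every edge is covered by a bag; and for each vertex v the set of bags containing v is connected in the bag tree. The decomposition is therefore valid. The largest bag has 3 vertices, so the width is 2.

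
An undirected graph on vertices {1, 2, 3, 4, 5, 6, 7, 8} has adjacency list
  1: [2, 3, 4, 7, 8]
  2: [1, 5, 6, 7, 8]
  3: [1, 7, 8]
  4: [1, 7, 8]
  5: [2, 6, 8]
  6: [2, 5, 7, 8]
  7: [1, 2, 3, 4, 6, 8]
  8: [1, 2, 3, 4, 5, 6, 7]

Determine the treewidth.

3

A width-3 tree decomposition is:
Bags: B1 = {2, 6, 7, 8}  B2 = {1, 2, 7, 8}  B3 = {1, 4, 7, 8}  B4 = {2, 5, 6, 8}  B5 = {1, 3, 7, 8}
Tree: B1–B2, B2–B3, B1–B4, B2–B5
The largest bag has 4 vertices, giving width 3; this decomposition certifies tw(G) ≤ 3. Conversely, {2, 5, 6, 8} is a clique of size 4, and the vertices of any clique must share a bag in every tree decomposition; so some bag has ≥ 4 vertices and tw(G) ≥ 3. Therefore the treewidth is 3.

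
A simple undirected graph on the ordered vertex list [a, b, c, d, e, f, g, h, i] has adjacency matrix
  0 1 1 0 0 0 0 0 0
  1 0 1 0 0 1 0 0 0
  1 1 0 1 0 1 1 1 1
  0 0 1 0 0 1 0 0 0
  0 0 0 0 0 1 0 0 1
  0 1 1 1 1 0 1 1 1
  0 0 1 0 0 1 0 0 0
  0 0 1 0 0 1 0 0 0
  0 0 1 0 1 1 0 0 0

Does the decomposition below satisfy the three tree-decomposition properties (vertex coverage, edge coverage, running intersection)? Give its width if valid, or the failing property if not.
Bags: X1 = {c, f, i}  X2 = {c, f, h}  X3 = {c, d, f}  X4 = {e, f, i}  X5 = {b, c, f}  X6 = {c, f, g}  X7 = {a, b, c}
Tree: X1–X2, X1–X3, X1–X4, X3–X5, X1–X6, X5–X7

Yes; width 2.

Checking the three conditions: (i) the bags cover all of {a, b, c, d, e, f, g, h, i}; (ii) for each edge, some bag contains both endpoints; (iii) the bags containing any fixed vertex form a subtree. All hold, so the decomposition is valid with width 3 − 1 = 2.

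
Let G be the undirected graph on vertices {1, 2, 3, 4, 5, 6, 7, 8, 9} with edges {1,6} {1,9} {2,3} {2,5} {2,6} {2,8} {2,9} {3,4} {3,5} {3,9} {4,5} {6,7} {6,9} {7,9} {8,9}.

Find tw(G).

2

A width-2 tree decomposition is:
Bags: B1 = {2, 3, 9}  B2 = {2, 6, 9}  B3 = {2, 3, 5}  B4 = {2, 8, 9}  B5 = {6, 7, 9}  B6 = {3, 4, 5}  B7 = {1, 6, 9}
Tree: B1–B2, B1–B3, B2–B4, B2–B5, B3–B6, B2–B7
Every bag has size at most 3, so the width is 3 − 1 = 2 and tw(G) ≤ 2. Conversely, {1, 6, 9} is a clique of size 3, and the vertices of any clique must share a bag in every tree decomposition; so some bag has ≥ 3 vertices and tw(G) ≥ 2. Combining the bounds, tw(G) = 2.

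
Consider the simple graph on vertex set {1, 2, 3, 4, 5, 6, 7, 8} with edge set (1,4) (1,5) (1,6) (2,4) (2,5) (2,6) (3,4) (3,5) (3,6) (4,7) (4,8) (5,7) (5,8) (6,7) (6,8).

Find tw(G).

A width-3 tree decomposition is:
Bags: B1 = {1, 4, 5, 6}  B2 = {2, 4, 5, 6}  B3 = {4, 5, 6, 8}  B4 = {4, 5, 6, 7}  B5 = {3, 4, 5, 6}
Tree: B1–B2, B2–B3, B3–B4, B4–B5
The largest bag has 4 vertices, giving width 3; this decomposition certifies tw(G) ≤ 3. For the lower bound: the 4 vertex sets {1,4}, {2,5}, {6}, {8} are disjoint, each induces a connected subgraph, and every pair is joined by at least one edge of G. Contracting each set to a single vertex therefore yields K_{4} as a minor, and since treewidth is minor-monotone, tw(G) ≥ tw(K_{4}) = 3. Hence tw(G) = 3 exactly.

3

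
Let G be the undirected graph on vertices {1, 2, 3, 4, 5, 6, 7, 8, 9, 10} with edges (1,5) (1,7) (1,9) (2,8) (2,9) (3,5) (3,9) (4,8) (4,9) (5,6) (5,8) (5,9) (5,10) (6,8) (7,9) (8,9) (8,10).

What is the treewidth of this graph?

2

A width-2 tree decomposition is:
Bags: B1 = {1, 5, 9}  B2 = {1, 7, 9}  B3 = {5, 8, 9}  B4 = {5, 8, 10}  B5 = {4, 8, 9}  B6 = {5, 6, 8}  B7 = {2, 8, 9}  B8 = {3, 5, 9}
Tree: B1–B2, B1–B3, B3–B4, B3–B5, B4–B6, B3–B7, B3–B8
Every bag has size at most 3, so the width is 3 − 1 = 2 and tw(G) ≤ 2. On the other hand G contains the 3-clique {2, 8, 9}. A clique must lie in a single bag of any decomposition, so no decomposition can have width below 2. The upper and lower bounds meet at 2, so that is the treewidth.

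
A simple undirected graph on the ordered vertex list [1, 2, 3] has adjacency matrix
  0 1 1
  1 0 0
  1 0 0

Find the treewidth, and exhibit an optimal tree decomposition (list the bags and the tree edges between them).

Each bag holds 2 vertices, so the decomposition has width 1, which upper-bounds the treewidth. Any graph with an edge has treewidth ≥ 1, and G has the edge 2–1. Combining the bounds, tw(G) = 1.

Treewidth 1.
Bags: B1 = {1, 2}  B2 = {1, 3}
Tree: B1–B2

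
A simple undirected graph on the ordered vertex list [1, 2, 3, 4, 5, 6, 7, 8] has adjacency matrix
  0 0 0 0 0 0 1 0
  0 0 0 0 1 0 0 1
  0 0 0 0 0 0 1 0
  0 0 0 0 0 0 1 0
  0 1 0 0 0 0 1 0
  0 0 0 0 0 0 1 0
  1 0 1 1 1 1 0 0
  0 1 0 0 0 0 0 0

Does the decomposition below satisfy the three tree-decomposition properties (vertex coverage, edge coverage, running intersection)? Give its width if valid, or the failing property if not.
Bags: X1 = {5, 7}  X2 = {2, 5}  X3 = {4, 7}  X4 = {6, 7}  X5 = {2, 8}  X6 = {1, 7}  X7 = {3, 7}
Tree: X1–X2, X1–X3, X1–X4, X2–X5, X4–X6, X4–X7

Every vertex of G appears in some bag (union = {1, 2, 3, 4, 5, 6, 7, 8}); every edge is covered by a bag; and for each vertex v the set of bags containing v is connected in the bag tree. The decomposition is therefore valid. The largest bag has 2 vertices, so the width is 1.

Yes; width 1.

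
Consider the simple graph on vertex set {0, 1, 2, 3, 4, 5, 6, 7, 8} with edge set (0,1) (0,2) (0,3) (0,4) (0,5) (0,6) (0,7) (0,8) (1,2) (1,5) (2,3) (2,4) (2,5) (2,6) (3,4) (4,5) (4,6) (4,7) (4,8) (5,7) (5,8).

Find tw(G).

A width-3 tree decomposition is:
Bags: B1 = {0, 4, 5, 7}  B2 = {0, 2, 4, 5}  B3 = {0, 4, 5, 8}  B4 = {0, 1, 2, 5}  B5 = {0, 2, 3, 4}  B6 = {0, 2, 4, 6}
Tree: B1–B2, B1–B3, B2–B4, B2–B5, B5–B6
Every bag has size at most 4, so the width is 4 − 1 = 3 and tw(G) ≤ 3. Conversely, {0, 1, 2, 5} is a clique of size 4, and the vertices of any clique must share a bag in every tree decomposition; so some bag has ≥ 4 vertices and tw(G) ≥ 3. Combining the bounds, tw(G) = 3.

3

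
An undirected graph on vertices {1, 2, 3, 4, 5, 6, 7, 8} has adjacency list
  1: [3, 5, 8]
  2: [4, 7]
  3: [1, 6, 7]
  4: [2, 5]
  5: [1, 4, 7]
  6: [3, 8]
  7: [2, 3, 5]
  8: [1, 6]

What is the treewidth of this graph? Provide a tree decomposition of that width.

The largest bag has 3 vertices, giving width 2; this decomposition certifies tw(G) ≤ 2. The edges 6–8–1–3–6 form a cycle, so G is not a tree and its treewidth is at least 2. The upper and lower bounds meet at 2, so that is the treewidth.

Treewidth 2.
Bags: B1 = {3, 6, 8}  B2 = {1, 3, 8}  B3 = {1, 3, 7}  B4 = {1, 5, 7}  B5 = {2, 5, 7}  B6 = {2, 4, 5}
Tree: B1–B2, B2–B3, B3–B4, B4–B5, B5–B6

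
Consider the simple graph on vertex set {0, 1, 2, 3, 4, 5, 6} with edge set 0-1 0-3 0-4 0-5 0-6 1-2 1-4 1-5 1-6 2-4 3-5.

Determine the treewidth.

A width-2 tree decomposition is:
Bags: B1 = {0, 1, 5}  B2 = {0, 3, 5}  B3 = {0, 1, 4}  B4 = {1, 2, 4}  B5 = {0, 1, 6}
Tree: B1–B2, B1–B3, B3–B4, B1–B5
Every bag has size at most 3, so the width is 3 − 1 = 2 and tw(G) ≤ 2. Conversely, {0, 1, 4} is a clique of size 3, and the vertices of any clique must share a bag in every tree decomposition; so some bag has ≥ 3 vertices and tw(G) ≥ 2. Combining the bounds, tw(G) = 2.

2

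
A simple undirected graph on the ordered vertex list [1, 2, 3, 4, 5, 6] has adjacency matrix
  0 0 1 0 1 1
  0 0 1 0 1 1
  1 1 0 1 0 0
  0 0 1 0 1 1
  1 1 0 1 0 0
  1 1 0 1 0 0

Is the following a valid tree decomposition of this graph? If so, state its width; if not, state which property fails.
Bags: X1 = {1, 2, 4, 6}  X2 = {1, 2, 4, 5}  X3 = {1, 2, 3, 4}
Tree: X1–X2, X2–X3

Vertex coverage: the bags together contain {1, 2, 3, 4, 5, 6}, the full vertex set. Edge coverage: each edge of G has both endpoints in at least one bag. Running intersection: for every vertex, the bags containing it form a connected subtree. All three properties hold, so this is a valid tree decomposition of width max|bag| − 1 = 3, and hence tw(G) ≤ 3.

Yes; width 3.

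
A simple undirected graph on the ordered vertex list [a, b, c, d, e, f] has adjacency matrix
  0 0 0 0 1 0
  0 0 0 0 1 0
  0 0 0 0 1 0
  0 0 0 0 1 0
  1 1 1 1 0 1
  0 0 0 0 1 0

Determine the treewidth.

A width-1 tree decomposition is:
Bags: B1 = {d, e}  B2 = {c, e}  B3 = {b, e}  B4 = {e, f}  B5 = {a, e}
Tree: B1–B2, B2–B3, B1–B4, B2–B5
Every bag has size at most 2, so the width is 2 − 1 = 1 and tw(G) ≤ 1. Any graph with an edge has treewidth ≥ 1, and G has the edge d–e. Hence tw(G) = 1 exactly.

1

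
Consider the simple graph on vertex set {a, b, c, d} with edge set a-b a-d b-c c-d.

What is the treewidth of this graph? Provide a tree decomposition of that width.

Every bag has size at most 3, so the width is 3 − 1 = 2 and tw(G) ≤ 2. The edges a–b–c–d–a form a cycle, so G is not a tree and its treewidth is at least 2. Therefore the treewidth is 2.

Treewidth 2.
One such decomposition:
Bags: B1 = {a, b, c}  B2 = {a, c, d}
Tree: B1–B2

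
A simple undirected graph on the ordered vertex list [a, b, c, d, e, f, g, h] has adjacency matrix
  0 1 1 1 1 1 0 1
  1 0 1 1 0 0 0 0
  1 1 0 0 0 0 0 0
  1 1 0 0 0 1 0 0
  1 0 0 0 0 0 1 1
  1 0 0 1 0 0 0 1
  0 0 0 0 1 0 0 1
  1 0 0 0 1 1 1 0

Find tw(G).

A width-2 tree decomposition is:
Bags: B1 = {a, d, f}  B2 = {a, f, h}  B3 = {a, b, d}  B4 = {a, b, c}  B5 = {a, e, h}  B6 = {e, g, h}
Tree: B1–B2, B1–B3, B3–B4, B2–B5, B5–B6
Every bag has size at most 3, so the width is 3 − 1 = 2 and tw(G) ≤ 2. Conversely, {e, g, h} is a clique of size 3, and the vertices of any clique must share a bag in every tree decomposition; so some bag has ≥ 3 vertices and tw(G) ≥ 2. Hence tw(G) = 2 exactly.

2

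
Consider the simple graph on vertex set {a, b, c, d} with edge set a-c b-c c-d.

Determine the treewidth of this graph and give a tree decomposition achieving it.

Each bag holds 2 vertices, so the decomposition has width 1, which upper-bounds the treewidth. G has an edge, so its treewidth is at least 1. The upper and lower bounds meet at 1, so that is the treewidth.

Treewidth 1.
Bags: B1 = {b, c}  B2 = {a, c}  B3 = {c, d}
Tree: B1–B2, B1–B3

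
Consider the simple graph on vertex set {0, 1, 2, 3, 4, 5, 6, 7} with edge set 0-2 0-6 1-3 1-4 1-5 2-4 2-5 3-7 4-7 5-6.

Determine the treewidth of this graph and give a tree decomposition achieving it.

Treewidth 2.
Bags: B1 = {0, 2, 6}  B2 = {2, 5, 6}  B3 = {2, 4, 5}  B4 = {1, 4, 5}  B5 = {1, 4, 7}  B6 = {1, 3, 7}
Tree: B1–B2, B2–B3, B3–B4, B4–B5, B5–B6

Every bag has size at most 3, so the width is 3 − 1 = 2 and tw(G) ≤ 2. Since 0–6–5–2–0 is a cycle in G, G is not acyclic. Forests are exactly the graphs of treewidth ≤ 1, so tw(G) ≥ 2. Hence tw(G) = 2 exactly.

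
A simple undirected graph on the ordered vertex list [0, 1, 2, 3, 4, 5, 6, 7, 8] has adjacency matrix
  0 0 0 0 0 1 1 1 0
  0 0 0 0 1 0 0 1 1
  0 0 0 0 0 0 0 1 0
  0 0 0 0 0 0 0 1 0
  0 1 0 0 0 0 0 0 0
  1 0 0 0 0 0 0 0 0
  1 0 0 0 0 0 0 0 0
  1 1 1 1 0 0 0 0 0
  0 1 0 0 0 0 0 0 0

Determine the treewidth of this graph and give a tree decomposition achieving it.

The largest bag has 2 vertices, giving width 1; this decomposition certifies tw(G) ≤ 1. Since G has at least one edge (e.g. 2–7), it is not an edgeless graph, so tw(G) ≥ 1. Combining the bounds, tw(G) = 1.

Treewidth 1.
One optimal decomposition is:
Bags: B1 = {2, 7}  B2 = {1, 7}  B3 = {0, 7}  B4 = {0, 5}  B5 = {1, 8}  B6 = {1, 4}  B7 = {0, 6}  B8 = {3, 7}
Tree: B1–B2, B1–B3, B3–B4, B2–B5, B5–B6, B4–B7, B2–B8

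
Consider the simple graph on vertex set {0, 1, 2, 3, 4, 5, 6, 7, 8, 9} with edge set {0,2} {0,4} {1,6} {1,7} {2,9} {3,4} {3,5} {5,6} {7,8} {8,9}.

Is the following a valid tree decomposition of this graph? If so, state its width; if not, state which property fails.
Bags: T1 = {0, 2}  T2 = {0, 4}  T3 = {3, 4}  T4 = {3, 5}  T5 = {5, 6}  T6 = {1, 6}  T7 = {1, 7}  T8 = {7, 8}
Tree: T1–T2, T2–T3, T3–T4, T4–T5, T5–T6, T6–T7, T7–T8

No — vertex 9 appears in no bag.

A tree decomposition must satisfy three properties: every vertex lies in some bag; for every edge, both endpoints lie together in some bag; and for every vertex, the bags containing it form a connected subtree. Here vertex 9 appears in no bag, so the decomposition is invalid.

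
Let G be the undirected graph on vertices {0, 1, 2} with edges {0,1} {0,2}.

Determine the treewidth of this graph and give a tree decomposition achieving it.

Each bag holds 2 vertices, so the decomposition has width 1, which upper-bounds the treewidth. G has an edge, so its treewidth is at least 1. Hence tw(G) = 1 exactly.

Treewidth 1.
One optimal decomposition is:
Bags: B1 = {0, 2}  B2 = {0, 1}
Tree: B1–B2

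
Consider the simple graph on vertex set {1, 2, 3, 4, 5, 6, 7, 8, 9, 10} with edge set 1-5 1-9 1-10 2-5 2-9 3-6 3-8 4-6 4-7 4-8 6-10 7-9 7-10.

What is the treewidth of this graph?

2

A width-2 tree decomposition is:
Bags: B1 = {3, 4, 8}  B2 = {3, 4, 6}  B3 = {4, 6, 7}  B4 = {6, 7, 10}  B5 = {7, 9, 10}  B6 = {1, 9, 10}  B7 = {1, 2, 9}  B8 = {1, 2, 5}
Tree: B1–B2, B2–B3, B3–B4, B4–B5, B5–B6, B6–B7, B7–B8
The largest bag has 3 vertices, giving width 2; this decomposition certifies tw(G) ≤ 2. Since 8–3–6–4–8 is a cycle in G, G is not acyclic. Forests are exactly the graphs of treewidth ≤ 1, so tw(G) ≥ 2. Combining the bounds, tw(G) = 2.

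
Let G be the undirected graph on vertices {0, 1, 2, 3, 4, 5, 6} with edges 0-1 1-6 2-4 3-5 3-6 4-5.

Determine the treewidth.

A width-1 tree decomposition is:
Bags: B1 = {2, 4}  B2 = {4, 5}  B3 = {3, 5}  B4 = {3, 6}  B5 = {1, 6}  B6 = {0, 1}
Tree: B1–B2, B2–B3, B3–B4, B4–B5, B5–B6
Each bag holds 2 vertices, so the decomposition has width 1, which upper-bounds the treewidth. G has an edge, so its treewidth is at least 1. Hence tw(G) = 1 exactly.

1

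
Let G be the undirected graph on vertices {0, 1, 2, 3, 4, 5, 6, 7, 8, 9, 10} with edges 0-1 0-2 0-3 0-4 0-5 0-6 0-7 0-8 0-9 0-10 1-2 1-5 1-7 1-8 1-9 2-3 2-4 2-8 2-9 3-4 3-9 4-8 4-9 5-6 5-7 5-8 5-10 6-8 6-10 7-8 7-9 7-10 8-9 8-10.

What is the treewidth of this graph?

4

A width-4 tree decomposition is:
Bags: B1 = {0, 1, 5, 7, 8}  B2 = {0, 1, 7, 8, 9}  B3 = {0, 1, 2, 8, 9}  B4 = {0, 5, 7, 8, 10}  B5 = {0, 2, 4, 8, 9}  B6 = {0, 5, 6, 8, 10}  B7 = {0, 2, 3, 4, 9}
Tree: B1–B2, B2–B3, B1–B4, B3–B5, B4–B6, B5–B7
Each bag holds 5 vertices, so the decomposition has width 4, which upper-bounds the treewidth. On the other hand G contains the 5-clique {0, 1, 2, 8, 9}. A clique must lie in a single bag of any decomposition, so no decomposition can have width below 4. Hence tw(G) = 4 exactly.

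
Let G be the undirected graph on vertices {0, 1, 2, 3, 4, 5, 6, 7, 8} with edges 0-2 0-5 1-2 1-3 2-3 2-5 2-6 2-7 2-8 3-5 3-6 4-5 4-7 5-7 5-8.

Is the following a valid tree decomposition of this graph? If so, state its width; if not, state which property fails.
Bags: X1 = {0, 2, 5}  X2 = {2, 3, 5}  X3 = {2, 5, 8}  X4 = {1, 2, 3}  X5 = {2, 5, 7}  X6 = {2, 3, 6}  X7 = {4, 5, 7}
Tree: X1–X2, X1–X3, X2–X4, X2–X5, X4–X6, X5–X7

Yes; width 2.

Every vertex of G appears in some bag (union = {0, 1, 2, 3, 4, 5, 6, 7, 8}); every edge is covered by a bag; and for each vertex v the set of bags containing v is connected in the bag tree. The decomposition is therefore valid. The largest bag has 3 vertices, so the width is 2.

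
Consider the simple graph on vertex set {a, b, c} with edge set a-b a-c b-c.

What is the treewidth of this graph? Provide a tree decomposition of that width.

Treewidth 2.
One such decomposition:
Bags: B1 = {a, b, c}
Tree: (single bag)

With just one bag of size 3, the width is 3 − 1 = 2, so tw(G) ≤ 2. For the lower bound, the 3 vertices {a, b, c} are pairwise adjacent, and any tree decomposition puts a clique entirely inside one bag — forcing width ≥ 2. The upper and lower bounds meet at 2, so that is the treewidth.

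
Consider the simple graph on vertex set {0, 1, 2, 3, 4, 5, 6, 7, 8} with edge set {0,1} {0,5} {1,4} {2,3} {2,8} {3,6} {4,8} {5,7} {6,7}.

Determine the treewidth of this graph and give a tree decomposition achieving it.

The largest bag has 3 vertices, giving width 2; this decomposition certifies tw(G) ≤ 2. Since 0–5–7–6–3–2–8–4–1–0 is a cycle in G, G is not acyclic. Forests are exactly the graphs of treewidth ≤ 1, so tw(G) ≥ 2. Therefore the treewidth is 2.

Treewidth 2.
One such decomposition:
Bags: B1 = {0, 5, 7}  B2 = {0, 6, 7}  B3 = {0, 3, 6}  B4 = {0, 2, 3}  B5 = {0, 2, 8}  B6 = {0, 4, 8}  B7 = {0, 1, 4}
Tree: B1–B2, B2–B3, B3–B4, B4–B5, B5–B6, B6–B7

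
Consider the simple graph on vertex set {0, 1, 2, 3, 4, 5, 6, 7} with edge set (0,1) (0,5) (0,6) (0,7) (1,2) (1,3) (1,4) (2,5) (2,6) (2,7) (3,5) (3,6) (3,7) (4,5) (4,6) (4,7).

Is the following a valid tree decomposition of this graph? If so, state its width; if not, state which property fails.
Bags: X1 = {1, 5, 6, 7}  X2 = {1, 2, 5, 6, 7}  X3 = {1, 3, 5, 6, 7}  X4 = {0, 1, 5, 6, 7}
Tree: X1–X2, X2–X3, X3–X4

No — vertex 4 appears in no bag.

A tree decomposition must satisfy three properties: every vertex lies in some bag; for every edge, both endpoints lie together in some bag; and for every vertex, the bags containing it form a connected subtree. Here vertex 4 appears in no bag, so the decomposition is invalid.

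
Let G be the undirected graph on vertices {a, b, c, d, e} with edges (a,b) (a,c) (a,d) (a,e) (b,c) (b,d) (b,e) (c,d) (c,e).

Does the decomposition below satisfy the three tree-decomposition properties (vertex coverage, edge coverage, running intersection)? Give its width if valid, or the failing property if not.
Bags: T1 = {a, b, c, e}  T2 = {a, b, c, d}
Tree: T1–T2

Vertex coverage: the bags together contain {a, b, c, d, e}, the full vertex set. Edge coverage: each edge of G has both endpoints in at least one bag. Running intersection: for every vertex, the bags containing it form a connected subtree. All three properties hold, so this is a valid tree decomposition of width max|bag| − 1 = 3, and hence tw(G) ≤ 3.

Yes; width 3.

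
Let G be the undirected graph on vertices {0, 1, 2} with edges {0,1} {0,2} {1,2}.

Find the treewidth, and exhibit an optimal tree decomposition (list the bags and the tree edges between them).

With just one bag of size 3, the width is 3 − 1 = 2, so tw(G) ≤ 2. For the lower bound, the 3 vertices {0, 1, 2} are pairwise adjacent, and any tree decomposition puts a clique entirely inside one bag — forcing width ≥ 2. Therefore the treewidth is 2.

Treewidth 2.
One such decomposition:
Bags: B1 = {0, 1, 2}
Tree: (single bag)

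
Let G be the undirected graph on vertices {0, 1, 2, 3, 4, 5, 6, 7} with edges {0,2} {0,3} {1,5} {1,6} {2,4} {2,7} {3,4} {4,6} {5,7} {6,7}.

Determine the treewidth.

2

A width-2 tree decomposition is:
Bags: B1 = {0, 3, 4}  B2 = {0, 2, 4}  B3 = {2, 4, 6}  B4 = {2, 6, 7}  B5 = {1, 6, 7}  B6 = {1, 5, 7}
Tree: B1–B2, B2–B3, B3–B4, B4–B5, B5–B6
The largest bag has 3 vertices, giving width 2; this decomposition certifies tw(G) ≤ 2. Since 3–0–2–4–3 is a cycle in G, G is not acyclic. Forests are exactly the graphs of treewidth ≤ 1, so tw(G) ≥ 2. Hence tw(G) = 2 exactly.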